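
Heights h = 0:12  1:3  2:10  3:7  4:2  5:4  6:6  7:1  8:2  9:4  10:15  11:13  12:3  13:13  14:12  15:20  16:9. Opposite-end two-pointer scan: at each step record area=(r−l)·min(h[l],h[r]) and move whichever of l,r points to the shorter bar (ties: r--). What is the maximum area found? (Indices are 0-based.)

max area = 180

[0,16] min(12,9)*16=144 best=144 * → r--
[0,15] min(12,20)*15=180 best=180 * → l++
[1,15] min(3,20)*14=42 best=180 → l++
[2,15] min(10,20)*13=130 best=180 → l++
[3,15] min(7,20)*12=84 best=180 → l++
[4,15] min(2,20)*11=22 best=180 → l++
[5,15] min(4,20)*10=40 best=180 → l++
[6,15] min(6,20)*9=54 best=180 → l++
[7,15] min(1,20)*8=8 best=180 → l++
[8,15] min(2,20)*7=14 best=180 → l++
[9,15] min(4,20)*6=24 best=180 → l++
[10,15] min(15,20)*5=75 best=180 → l++
[11,15] min(13,20)*4=52 best=180 → l++
[12,15] min(3,20)*3=9 best=180 → l++
[13,15] min(13,20)*2=26 best=180 → l++
[14,15] min(12,20)*1=12 best=180 → l++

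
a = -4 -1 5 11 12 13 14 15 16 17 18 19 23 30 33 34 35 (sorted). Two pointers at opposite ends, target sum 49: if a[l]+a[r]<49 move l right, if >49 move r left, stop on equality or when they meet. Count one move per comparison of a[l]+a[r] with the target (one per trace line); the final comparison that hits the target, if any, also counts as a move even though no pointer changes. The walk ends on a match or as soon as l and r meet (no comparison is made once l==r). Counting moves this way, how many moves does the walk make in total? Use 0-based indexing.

l=0 r=16: -4+35=31 <49, l++
l=1 r=16: -1+35=34 <49, l++
l=2 r=16: 5+35=40 <49, l++
l=3 r=16: 11+35=46 <49, l++
l=4 r=16: 12+35=47 <49, l++
l=5 r=16: 13+35=48 <49, l++
l=6 r=16: 14+35=49, found

7 moves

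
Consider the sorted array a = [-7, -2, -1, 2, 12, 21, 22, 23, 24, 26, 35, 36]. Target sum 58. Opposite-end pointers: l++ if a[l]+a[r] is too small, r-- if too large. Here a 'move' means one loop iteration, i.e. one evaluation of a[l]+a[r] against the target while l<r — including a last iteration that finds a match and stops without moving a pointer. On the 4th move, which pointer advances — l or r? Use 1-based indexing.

l

[1,12] -7+36=29 <58 → l++
[2,12] -2+36=34 <58 → l++
[3,12] -1+36=35 <58 → l++
[4,12] 2+36=38 <58 → l++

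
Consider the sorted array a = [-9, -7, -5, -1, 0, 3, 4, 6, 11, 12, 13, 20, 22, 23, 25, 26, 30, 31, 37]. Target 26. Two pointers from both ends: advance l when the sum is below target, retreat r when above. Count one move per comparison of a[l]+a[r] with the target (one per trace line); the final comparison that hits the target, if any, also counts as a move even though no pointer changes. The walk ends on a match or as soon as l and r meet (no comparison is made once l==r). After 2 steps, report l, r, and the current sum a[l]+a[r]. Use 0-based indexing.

l=0 r=18: -9+37=28 >26, r--
l=0 r=17: -9+31=22 <26, l++

l=1, r=17, sum=24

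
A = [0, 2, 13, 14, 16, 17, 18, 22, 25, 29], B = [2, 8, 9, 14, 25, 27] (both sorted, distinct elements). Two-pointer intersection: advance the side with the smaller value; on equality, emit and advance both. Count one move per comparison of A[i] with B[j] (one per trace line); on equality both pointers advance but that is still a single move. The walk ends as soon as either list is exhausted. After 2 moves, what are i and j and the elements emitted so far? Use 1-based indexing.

[i=1,j=1] 0<2 → i++
[i=2,j=1] 2==2 emit → i++,j++

i=3, j=2, emitted=[2]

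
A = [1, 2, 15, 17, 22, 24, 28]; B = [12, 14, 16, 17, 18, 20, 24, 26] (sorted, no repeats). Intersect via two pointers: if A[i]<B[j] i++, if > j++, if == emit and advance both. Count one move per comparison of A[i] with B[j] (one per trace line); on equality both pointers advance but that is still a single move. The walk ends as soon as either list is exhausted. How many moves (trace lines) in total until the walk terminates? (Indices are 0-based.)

[i=0,j=0] 1<12 → i++
[i=1,j=0] 2<12 → i++
[i=2,j=0] 15>12 → j++
[i=2,j=1] 15>14 → j++
[i=2,j=2] 15<16 → i++
[i=3,j=2] 17>16 → j++
[i=3,j=3] 17==17 emit → i++,j++
[i=4,j=4] 22>18 → j++
[i=4,j=5] 22>20 → j++
[i=4,j=6] 22<24 → i++
[i=5,j=6] 24==24 emit → i++,j++
[i=6,j=7] 28>26 → j++

12 moves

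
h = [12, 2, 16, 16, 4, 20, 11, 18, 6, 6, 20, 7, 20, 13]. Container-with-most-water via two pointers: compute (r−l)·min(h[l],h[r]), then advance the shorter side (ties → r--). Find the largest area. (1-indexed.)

l=1 r=14: min(12,13)*13=156 best=156 *, l++
l=2 r=14: min(2,13)*12=24 best=156, l++
l=3 r=14: min(16,13)*11=143 best=156, r--
l=3 r=13: min(16,20)*10=160 best=160 *, l++
l=4 r=13: min(16,20)*9=144 best=160, l++
l=5 r=13: min(4,20)*8=32 best=160, l++
l=6 r=13: min(20,20)*7=140 best=160, r--
l=6 r=12: min(20,7)*6=42 best=160, r--
l=6 r=11: min(20,20)*5=100 best=160, r--
l=6 r=10: min(20,6)*4=24 best=160, r--
l=6 r=9: min(20,6)*3=18 best=160, r--
l=6 r=8: min(20,18)*2=36 best=160, r--
l=6 r=7: min(20,11)*1=11 best=160, r--

max area = 160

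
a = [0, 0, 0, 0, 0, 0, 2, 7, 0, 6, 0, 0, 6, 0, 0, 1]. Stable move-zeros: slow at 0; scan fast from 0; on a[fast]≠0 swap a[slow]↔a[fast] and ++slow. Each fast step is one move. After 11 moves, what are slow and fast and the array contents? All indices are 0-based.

(s=0,f=0) a[fast]=0 → fast++
(s=0,f=1) a[fast]=0 → fast++
(s=0,f=2) a[fast]=0 → fast++
(s=0,f=3) a[fast]=0 → fast++
(s=0,f=4) a[fast]=0 → fast++
(s=0,f=5) a[fast]=0 → fast++
(s=0,f=6) a[fast]=2≠0 swap→a[0]=2 → slow++,fast++
(s=1,f=7) a[fast]=7≠0 swap→a[1]=7 → slow++,fast++
(s=2,f=8) a[fast]=0 → fast++
(s=2,f=9) a[fast]=6≠0 swap→a[2]=6 → slow++,fast++
(s=3,f=10) a[fast]=0 → fast++

slow=3, fast=11, a=[2, 7, 6, 0, 0, 0, 0, 0, 0, 0, 0, 0, 6, 0, 0, 1]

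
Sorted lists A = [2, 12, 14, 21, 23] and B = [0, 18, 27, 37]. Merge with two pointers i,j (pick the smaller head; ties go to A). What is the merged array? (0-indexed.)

[i=0,j=0] A[i]=2>B[j]=0 take 0 → j++
[i=0,j=1] A[i]=2<=B[j]=18 take 2 → i++
[i=1,j=1] A[i]=12<=B[j]=18 take 12 → i++
[i=2,j=1] A[i]=14<=B[j]=18 take 14 → i++
[i=3,j=1] A[i]=21>B[j]=18 take 18 → j++
[i=3,j=2] A[i]=21<=B[j]=27 take 21 → i++
[i=4,j=2] A[i]=23<=B[j]=27 take 23 → i++
[i=5,j=2] A done, take B[j]=27 → j++
[i=5,j=3] A done, take B[j]=37 → j++

[0, 2, 12, 14, 18, 21, 23, 27, 37]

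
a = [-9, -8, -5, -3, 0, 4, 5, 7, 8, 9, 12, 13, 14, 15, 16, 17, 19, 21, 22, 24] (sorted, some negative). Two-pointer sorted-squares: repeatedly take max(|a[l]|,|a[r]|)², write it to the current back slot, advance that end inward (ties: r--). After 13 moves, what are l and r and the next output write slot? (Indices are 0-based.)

l=1, r=7, next write slot=6

l=0 r=19: |-9|<=|24| out[19]=576, r--
l=0 r=18: |-9|<=|22| out[18]=484, r--
l=0 r=17: |-9|<=|21| out[17]=441, r--
l=0 r=16: |-9|<=|19| out[16]=361, r--
l=0 r=15: |-9|<=|17| out[15]=289, r--
l=0 r=14: |-9|<=|16| out[14]=256, r--
l=0 r=13: |-9|<=|15| out[13]=225, r--
l=0 r=12: |-9|<=|14| out[12]=196, r--
l=0 r=11: |-9|<=|13| out[11]=169, r--
l=0 r=10: |-9|<=|12| out[10]=144, r--
l=0 r=9: |-9|<=|9| out[9]=81, r--
l=0 r=8: |-9|>|8| out[8]=81, l++
l=1 r=8: |-8|<=|8| out[7]=64, r--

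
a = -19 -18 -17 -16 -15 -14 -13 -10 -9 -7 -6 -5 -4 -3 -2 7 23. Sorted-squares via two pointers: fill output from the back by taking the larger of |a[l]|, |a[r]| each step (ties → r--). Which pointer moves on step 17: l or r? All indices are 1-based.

r

l=1 r=17: |-19|<=|23| out[17]=529, r--
l=1 r=16: |-19|>|7| out[16]=361, l++
l=2 r=16: |-18|>|7| out[15]=324, l++
l=3 r=16: |-17|>|7| out[14]=289, l++
l=4 r=16: |-16|>|7| out[13]=256, l++
l=5 r=16: |-15|>|7| out[12]=225, l++
l=6 r=16: |-14|>|7| out[11]=196, l++
l=7 r=16: |-13|>|7| out[10]=169, l++
l=8 r=16: |-10|>|7| out[9]=100, l++
l=9 r=16: |-9|>|7| out[8]=81, l++
l=10 r=16: |-7|<=|7| out[7]=49, r--
l=10 r=15: |-7|>|-2| out[6]=49, l++
l=11 r=15: |-6|>|-2| out[5]=36, l++
l=12 r=15: |-5|>|-2| out[4]=25, l++
l=13 r=15: |-4|>|-2| out[3]=16, l++
l=14 r=15: |-3|>|-2| out[2]=9, l++
l=15 r=15: |-2|<=|-2| out[1]=4, r--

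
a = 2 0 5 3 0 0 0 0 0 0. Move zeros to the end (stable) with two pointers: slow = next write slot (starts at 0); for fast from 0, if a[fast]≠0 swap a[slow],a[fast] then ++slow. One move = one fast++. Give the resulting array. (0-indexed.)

(s=0,f=0) a[fast]=2≠0 swap→a[0]=2 → slow++,fast++
(s=1,f=1) a[fast]=0 → fast++
(s=1,f=2) a[fast]=5≠0 swap→a[1]=5 → slow++,fast++
(s=2,f=3) a[fast]=3≠0 swap→a[2]=3 → slow++,fast++
(s=3,f=4) a[fast]=0 → fast++
(s=3,f=5) a[fast]=0 → fast++
(s=3,f=6) a[fast]=0 → fast++
(s=3,f=7) a[fast]=0 → fast++
(s=3,f=8) a[fast]=0 → fast++
(s=3,f=9) a[fast]=0 → fast++

[2, 5, 3, 0, 0, 0, 0, 0, 0, 0]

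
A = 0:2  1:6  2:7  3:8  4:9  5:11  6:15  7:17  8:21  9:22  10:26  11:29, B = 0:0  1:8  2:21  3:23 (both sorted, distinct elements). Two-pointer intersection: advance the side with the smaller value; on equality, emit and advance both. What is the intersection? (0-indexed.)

intersection = [8, 21]

i=0 j=0: 2>0, j++
i=0 j=1: 2<8, i++
i=1 j=1: 6<8, i++
i=2 j=1: 7<8, i++
i=3 j=1: 8==8 emit, i++,j++
i=4 j=2: 9<21, i++
i=5 j=2: 11<21, i++
i=6 j=2: 15<21, i++
i=7 j=2: 17<21, i++
i=8 j=2: 21==21 emit, i++,j++
i=9 j=3: 22<23, i++
i=10 j=3: 26>23, j++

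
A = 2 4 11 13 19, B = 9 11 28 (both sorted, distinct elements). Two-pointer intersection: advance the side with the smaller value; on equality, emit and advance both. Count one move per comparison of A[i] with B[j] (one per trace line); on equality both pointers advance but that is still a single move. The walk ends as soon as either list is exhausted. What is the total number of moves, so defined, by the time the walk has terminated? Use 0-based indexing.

6 moves

[i=0,j=0] 2<9 → i++
[i=1,j=0] 4<9 → i++
[i=2,j=0] 11>9 → j++
[i=2,j=1] 11==11 emit → i++,j++
[i=3,j=2] 13<28 → i++
[i=4,j=2] 19<28 → i++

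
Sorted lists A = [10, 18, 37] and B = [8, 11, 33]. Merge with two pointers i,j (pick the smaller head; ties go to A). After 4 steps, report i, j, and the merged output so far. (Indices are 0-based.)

i=2, j=2, merged so far=[8, 10, 11, 18]

i=0 j=0: A[i]=10>B[j]=8 take 8, j++
i=0 j=1: A[i]=10<=B[j]=11 take 10, i++
i=1 j=1: A[i]=18>B[j]=11 take 11, j++
i=1 j=2: A[i]=18<=B[j]=33 take 18, i++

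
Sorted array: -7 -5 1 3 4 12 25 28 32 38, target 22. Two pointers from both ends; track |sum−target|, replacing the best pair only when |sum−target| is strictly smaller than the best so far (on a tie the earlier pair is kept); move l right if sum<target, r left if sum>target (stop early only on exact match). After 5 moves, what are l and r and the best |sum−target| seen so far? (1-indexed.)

[1,10] -7+38=31 d=9 * → r--
[1,9] -7+32=25 d=3 * → r--
[1,8] -7+28=21 d=1 * → l++
[2,8] -5+28=23 d=1 → r--
[2,7] -5+25=20 d=2 → l++

l=3, r=7, best |Δ|=1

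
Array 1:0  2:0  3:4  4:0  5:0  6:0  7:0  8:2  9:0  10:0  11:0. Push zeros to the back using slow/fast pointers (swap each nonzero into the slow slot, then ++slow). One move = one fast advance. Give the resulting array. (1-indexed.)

(s=1,f=1) a[fast]=0 → fast++
(s=1,f=2) a[fast]=0 → fast++
(s=1,f=3) a[fast]=4≠0 swap→a[1]=4 → slow++,fast++
(s=2,f=4) a[fast]=0 → fast++
(s=2,f=5) a[fast]=0 → fast++
(s=2,f=6) a[fast]=0 → fast++
(s=2,f=7) a[fast]=0 → fast++
(s=2,f=8) a[fast]=2≠0 swap→a[2]=2 → slow++,fast++
(s=3,f=9) a[fast]=0 → fast++
(s=3,f=10) a[fast]=0 → fast++
(s=3,f=11) a[fast]=0 → fast++

[4, 2, 0, 0, 0, 0, 0, 0, 0, 0, 0]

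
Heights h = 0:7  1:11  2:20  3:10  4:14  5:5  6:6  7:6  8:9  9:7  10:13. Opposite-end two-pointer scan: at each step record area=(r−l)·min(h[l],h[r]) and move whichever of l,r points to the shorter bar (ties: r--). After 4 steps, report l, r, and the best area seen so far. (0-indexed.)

l=2, r=8, best area=104

l=0 r=10: min(7,13)*10=70 best=70 *, l++
l=1 r=10: min(11,13)*9=99 best=99 *, l++
l=2 r=10: min(20,13)*8=104 best=104 *, r--
l=2 r=9: min(20,7)*7=49 best=104, r--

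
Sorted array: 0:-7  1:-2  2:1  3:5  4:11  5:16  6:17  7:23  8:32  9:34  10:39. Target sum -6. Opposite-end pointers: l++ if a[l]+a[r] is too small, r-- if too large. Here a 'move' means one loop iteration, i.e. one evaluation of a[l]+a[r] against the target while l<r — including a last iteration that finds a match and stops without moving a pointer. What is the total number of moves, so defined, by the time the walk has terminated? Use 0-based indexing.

l=0 r=10: -7+39=32 >-6, r--
l=0 r=9: -7+34=27 >-6, r--
l=0 r=8: -7+32=25 >-6, r--
l=0 r=7: -7+23=16 >-6, r--
l=0 r=6: -7+17=10 >-6, r--
l=0 r=5: -7+16=9 >-6, r--
l=0 r=4: -7+11=4 >-6, r--
l=0 r=3: -7+5=-2 >-6, r--
l=0 r=2: -7+1=-6, found

9 moves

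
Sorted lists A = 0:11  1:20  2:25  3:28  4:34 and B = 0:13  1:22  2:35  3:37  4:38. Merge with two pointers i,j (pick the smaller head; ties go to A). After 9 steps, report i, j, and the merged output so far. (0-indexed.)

i=0 j=0: A[i]=11<=B[j]=13 take 11, i++
i=1 j=0: A[i]=20>B[j]=13 take 13, j++
i=1 j=1: A[i]=20<=B[j]=22 take 20, i++
i=2 j=1: A[i]=25>B[j]=22 take 22, j++
i=2 j=2: A[i]=25<=B[j]=35 take 25, i++
i=3 j=2: A[i]=28<=B[j]=35 take 28, i++
i=4 j=2: A[i]=34<=B[j]=35 take 34, i++
i=5 j=2: A done, take B[j]=35, j++
i=5 j=3: A done, take B[j]=37, j++

i=5, j=4, merged so far=[11, 13, 20, 22, 25, 28, 34, 35, 37]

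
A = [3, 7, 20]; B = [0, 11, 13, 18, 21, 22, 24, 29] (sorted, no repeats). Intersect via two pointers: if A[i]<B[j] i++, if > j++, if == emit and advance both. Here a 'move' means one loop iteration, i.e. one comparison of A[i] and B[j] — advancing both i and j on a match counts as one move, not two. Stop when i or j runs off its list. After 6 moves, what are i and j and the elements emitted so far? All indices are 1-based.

i=3, j=5, emitted=[]

[i=1,j=1] 3>0 → j++
[i=1,j=2] 3<11 → i++
[i=2,j=2] 7<11 → i++
[i=3,j=2] 20>11 → j++
[i=3,j=3] 20>13 → j++
[i=3,j=4] 20>18 → j++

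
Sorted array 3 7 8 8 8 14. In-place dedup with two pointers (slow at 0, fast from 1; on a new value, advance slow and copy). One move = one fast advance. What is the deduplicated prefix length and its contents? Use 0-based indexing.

slow=0 fast=1: a[fast]=7≠a[slow]=3 write a[1]=7, slow++,fast++
slow=1 fast=2: a[fast]=8≠a[slow]=7 write a[2]=8, slow++,fast++
slow=2 fast=3: a[fast]=8=a[slow] dup, fast++
slow=2 fast=4: a[fast]=8=a[slow] dup, fast++
slow=2 fast=5: a[fast]=14≠a[slow]=8 write a[3]=14, slow++,fast++

length 4; prefix = [3, 7, 8, 14]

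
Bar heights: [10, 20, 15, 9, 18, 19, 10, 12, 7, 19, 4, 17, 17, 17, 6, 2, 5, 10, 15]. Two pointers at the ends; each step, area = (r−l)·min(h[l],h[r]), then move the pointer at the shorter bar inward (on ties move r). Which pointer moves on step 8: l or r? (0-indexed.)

[0,18] min(10,15)*18=180 best=180 * → l++
[1,18] min(20,15)*17=255 best=255 * → r--
[1,17] min(20,10)*16=160 best=255 → r--
[1,16] min(20,5)*15=75 best=255 → r--
[1,15] min(20,2)*14=28 best=255 → r--
[1,14] min(20,6)*13=78 best=255 → r--
[1,13] min(20,17)*12=204 best=255 → r--
[1,12] min(20,17)*11=187 best=255 → r--

r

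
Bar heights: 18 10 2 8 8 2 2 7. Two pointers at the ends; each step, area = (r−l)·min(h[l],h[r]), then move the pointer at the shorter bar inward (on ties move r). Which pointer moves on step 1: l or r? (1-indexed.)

[1,8] min(18,7)*7=49 best=49 * → r--

r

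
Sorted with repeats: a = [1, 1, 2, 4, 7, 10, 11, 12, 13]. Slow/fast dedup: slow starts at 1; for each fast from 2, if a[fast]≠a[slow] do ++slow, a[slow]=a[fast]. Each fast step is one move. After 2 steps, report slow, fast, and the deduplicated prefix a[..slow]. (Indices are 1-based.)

slow=2, fast=4, prefix=[1, 2]

(s=1,f=2) a[fast]=1=a[slow] dup → fast++
(s=1,f=3) a[fast]=2≠a[slow]=1 write a[2]=2 → slow++,fast++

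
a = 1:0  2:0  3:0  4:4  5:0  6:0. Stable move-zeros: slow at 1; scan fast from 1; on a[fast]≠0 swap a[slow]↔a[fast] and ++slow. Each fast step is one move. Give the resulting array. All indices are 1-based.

[4, 0, 0, 0, 0, 0]

(s=1,f=1) a[fast]=0 → fast++
(s=1,f=2) a[fast]=0 → fast++
(s=1,f=3) a[fast]=0 → fast++
(s=1,f=4) a[fast]=4≠0 swap→a[1]=4 → slow++,fast++
(s=2,f=5) a[fast]=0 → fast++
(s=2,f=6) a[fast]=0 → fast++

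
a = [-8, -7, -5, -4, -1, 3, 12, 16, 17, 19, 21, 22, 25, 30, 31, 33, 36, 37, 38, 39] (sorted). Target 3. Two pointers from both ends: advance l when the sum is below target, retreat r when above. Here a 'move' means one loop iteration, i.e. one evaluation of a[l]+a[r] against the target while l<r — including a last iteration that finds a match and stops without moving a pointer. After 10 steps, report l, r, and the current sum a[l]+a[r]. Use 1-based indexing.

l=1, r=10, sum=11

l=1 r=20: -8+39=31 >3, r--
l=1 r=19: -8+38=30 >3, r--
l=1 r=18: -8+37=29 >3, r--
l=1 r=17: -8+36=28 >3, r--
l=1 r=16: -8+33=25 >3, r--
l=1 r=15: -8+31=23 >3, r--
l=1 r=14: -8+30=22 >3, r--
l=1 r=13: -8+25=17 >3, r--
l=1 r=12: -8+22=14 >3, r--
l=1 r=11: -8+21=13 >3, r--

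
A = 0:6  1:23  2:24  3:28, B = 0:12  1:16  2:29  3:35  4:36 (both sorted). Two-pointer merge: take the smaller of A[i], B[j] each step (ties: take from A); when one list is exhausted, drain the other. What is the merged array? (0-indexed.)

[6, 12, 16, 23, 24, 28, 29, 35, 36]

[i=0,j=0] A[i]=6<=B[j]=12 take 6 → i++
[i=1,j=0] A[i]=23>B[j]=12 take 12 → j++
[i=1,j=1] A[i]=23>B[j]=16 take 16 → j++
[i=1,j=2] A[i]=23<=B[j]=29 take 23 → i++
[i=2,j=2] A[i]=24<=B[j]=29 take 24 → i++
[i=3,j=2] A[i]=28<=B[j]=29 take 28 → i++
[i=4,j=2] A done, take B[j]=29 → j++
[i=4,j=3] A done, take B[j]=35 → j++
[i=4,j=4] A done, take B[j]=36 → j++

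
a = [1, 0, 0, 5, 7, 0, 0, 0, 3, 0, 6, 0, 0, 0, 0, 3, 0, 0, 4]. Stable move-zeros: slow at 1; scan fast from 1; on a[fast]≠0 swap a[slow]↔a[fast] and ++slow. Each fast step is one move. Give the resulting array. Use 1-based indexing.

(s=1,f=1) a[fast]=1≠0 swap→a[1]=1 → slow++,fast++
(s=2,f=2) a[fast]=0 → fast++
(s=2,f=3) a[fast]=0 → fast++
(s=2,f=4) a[fast]=5≠0 swap→a[2]=5 → slow++,fast++
(s=3,f=5) a[fast]=7≠0 swap→a[3]=7 → slow++,fast++
(s=4,f=6) a[fast]=0 → fast++
(s=4,f=7) a[fast]=0 → fast++
(s=4,f=8) a[fast]=0 → fast++
(s=4,f=9) a[fast]=3≠0 swap→a[4]=3 → slow++,fast++
(s=5,f=10) a[fast]=0 → fast++
(s=5,f=11) a[fast]=6≠0 swap→a[5]=6 → slow++,fast++
(s=6,f=12) a[fast]=0 → fast++
(s=6,f=13) a[fast]=0 → fast++
(s=6,f=14) a[fast]=0 → fast++
(s=6,f=15) a[fast]=0 → fast++
(s=6,f=16) a[fast]=3≠0 swap→a[6]=3 → slow++,fast++
(s=7,f=17) a[fast]=0 → fast++
(s=7,f=18) a[fast]=0 → fast++
(s=7,f=19) a[fast]=4≠0 swap→a[7]=4 → slow++,fast++

[1, 5, 7, 3, 6, 3, 4, 0, 0, 0, 0, 0, 0, 0, 0, 0, 0, 0, 0]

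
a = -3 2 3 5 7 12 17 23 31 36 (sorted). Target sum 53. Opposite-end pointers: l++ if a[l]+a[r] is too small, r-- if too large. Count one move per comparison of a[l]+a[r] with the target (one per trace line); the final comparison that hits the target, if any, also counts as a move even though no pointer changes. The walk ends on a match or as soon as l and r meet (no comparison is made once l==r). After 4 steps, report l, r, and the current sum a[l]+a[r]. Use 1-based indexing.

[1,10] -3+36=33 <53 → l++
[2,10] 2+36=38 <53 → l++
[3,10] 3+36=39 <53 → l++
[4,10] 5+36=41 <53 → l++

l=5, r=10, sum=43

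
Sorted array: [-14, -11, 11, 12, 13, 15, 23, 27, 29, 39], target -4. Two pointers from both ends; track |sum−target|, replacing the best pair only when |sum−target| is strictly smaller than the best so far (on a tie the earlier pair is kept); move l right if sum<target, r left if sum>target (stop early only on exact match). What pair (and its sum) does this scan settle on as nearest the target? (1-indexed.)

l=1 r=10: -14+39=25 d=29 *, r--
l=1 r=9: -14+29=15 d=19 *, r--
l=1 r=8: -14+27=13 d=17 *, r--
l=1 r=7: -14+23=9 d=13 *, r--
l=1 r=6: -14+15=1 d=5 *, r--
l=1 r=5: -14+13=-1 d=3 *, r--
l=1 r=4: -14+12=-2 d=2 *, r--
l=1 r=3: -14+11=-3 d=1 *, r--
l=1 r=2: -14+-11=-25 d=21, l++

pair (-14, 11) with sum -3 (|Δ|=1)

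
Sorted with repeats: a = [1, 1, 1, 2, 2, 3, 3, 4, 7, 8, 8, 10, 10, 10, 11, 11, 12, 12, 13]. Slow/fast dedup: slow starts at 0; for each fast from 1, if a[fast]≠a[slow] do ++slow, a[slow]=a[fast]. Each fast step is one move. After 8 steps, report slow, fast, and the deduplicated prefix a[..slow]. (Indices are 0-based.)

(s=0,f=1) a[fast]=1=a[slow] dup → fast++
(s=0,f=2) a[fast]=1=a[slow] dup → fast++
(s=0,f=3) a[fast]=2≠a[slow]=1 write a[1]=2 → slow++,fast++
(s=1,f=4) a[fast]=2=a[slow] dup → fast++
(s=1,f=5) a[fast]=3≠a[slow]=2 write a[2]=3 → slow++,fast++
(s=2,f=6) a[fast]=3=a[slow] dup → fast++
(s=2,f=7) a[fast]=4≠a[slow]=3 write a[3]=4 → slow++,fast++
(s=3,f=8) a[fast]=7≠a[slow]=4 write a[4]=7 → slow++,fast++

slow=4, fast=9, prefix=[1, 2, 3, 4, 7]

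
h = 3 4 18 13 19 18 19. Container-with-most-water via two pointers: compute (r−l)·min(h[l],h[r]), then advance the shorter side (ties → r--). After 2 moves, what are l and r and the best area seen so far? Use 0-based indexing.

l=2, r=6, best area=20

[0,6] min(3,19)*6=18 best=18 * → l++
[1,6] min(4,19)*5=20 best=20 * → l++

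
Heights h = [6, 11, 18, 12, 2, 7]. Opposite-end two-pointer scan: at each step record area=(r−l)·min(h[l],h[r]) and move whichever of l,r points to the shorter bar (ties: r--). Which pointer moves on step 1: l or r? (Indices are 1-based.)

l

l=1 r=6: min(6,7)*5=30 best=30 *, l++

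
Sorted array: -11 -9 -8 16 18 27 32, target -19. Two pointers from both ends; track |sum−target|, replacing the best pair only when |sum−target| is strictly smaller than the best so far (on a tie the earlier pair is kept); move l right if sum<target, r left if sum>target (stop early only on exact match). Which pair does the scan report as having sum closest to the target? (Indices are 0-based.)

pair (-11, -8) with sum -19 (|Δ|=0)

[0,6] -11+32=21 d=40 * → r--
[0,5] -11+27=16 d=35 * → r--
[0,4] -11+18=7 d=26 * → r--
[0,3] -11+16=5 d=24 * → r--
[0,2] -11+-8=-19 d=0 * → stop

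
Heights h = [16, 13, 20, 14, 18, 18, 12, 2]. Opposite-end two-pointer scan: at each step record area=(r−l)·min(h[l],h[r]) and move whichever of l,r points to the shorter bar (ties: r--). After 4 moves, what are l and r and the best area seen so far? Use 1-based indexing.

l=3, r=6, best area=80

l=1 r=8: min(16,2)*7=14 best=14 *, r--
l=1 r=7: min(16,12)*6=72 best=72 *, r--
l=1 r=6: min(16,18)*5=80 best=80 *, l++
l=2 r=6: min(13,18)*4=52 best=80, l++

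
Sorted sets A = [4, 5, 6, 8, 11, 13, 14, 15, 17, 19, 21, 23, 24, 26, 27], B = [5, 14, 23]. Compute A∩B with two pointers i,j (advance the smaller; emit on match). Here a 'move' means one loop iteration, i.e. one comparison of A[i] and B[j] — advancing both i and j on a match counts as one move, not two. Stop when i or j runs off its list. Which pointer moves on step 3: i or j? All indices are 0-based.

i=0 j=0: 4<5, i++
i=1 j=0: 5==5 emit, i++,j++
i=2 j=1: 6<14, i++

i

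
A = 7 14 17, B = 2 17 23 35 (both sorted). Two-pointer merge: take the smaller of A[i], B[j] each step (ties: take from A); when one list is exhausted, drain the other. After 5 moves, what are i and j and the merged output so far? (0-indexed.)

[i=0,j=0] A[i]=7>B[j]=2 take 2 → j++
[i=0,j=1] A[i]=7<=B[j]=17 take 7 → i++
[i=1,j=1] A[i]=14<=B[j]=17 take 14 → i++
[i=2,j=1] A[i]=17<=B[j]=17 take 17 → i++
[i=3,j=1] A done, take B[j]=17 → j++

i=3, j=2, merged so far=[2, 7, 14, 17, 17]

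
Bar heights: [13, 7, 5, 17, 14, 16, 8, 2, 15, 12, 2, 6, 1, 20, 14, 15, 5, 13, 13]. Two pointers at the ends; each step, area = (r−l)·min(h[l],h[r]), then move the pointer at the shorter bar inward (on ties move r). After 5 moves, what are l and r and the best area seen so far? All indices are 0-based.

l=0 r=18: min(13,13)*18=234 best=234 *, r--
l=0 r=17: min(13,13)*17=221 best=234, r--
l=0 r=16: min(13,5)*16=80 best=234, r--
l=0 r=15: min(13,15)*15=195 best=234, l++
l=1 r=15: min(7,15)*14=98 best=234, l++

l=2, r=15, best area=234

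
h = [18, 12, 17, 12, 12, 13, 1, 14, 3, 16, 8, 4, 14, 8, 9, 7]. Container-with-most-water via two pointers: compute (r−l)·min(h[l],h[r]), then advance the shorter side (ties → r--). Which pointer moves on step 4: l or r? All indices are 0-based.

r

l=0 r=15: min(18,7)*15=105 best=105 *, r--
l=0 r=14: min(18,9)*14=126 best=126 *, r--
l=0 r=13: min(18,8)*13=104 best=126, r--
l=0 r=12: min(18,14)*12=168 best=168 *, r--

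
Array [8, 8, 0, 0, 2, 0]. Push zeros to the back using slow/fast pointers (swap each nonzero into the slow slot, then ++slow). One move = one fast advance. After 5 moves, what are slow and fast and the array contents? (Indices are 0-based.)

slow=3, fast=5, a=[8, 8, 2, 0, 0, 0]

(s=0,f=0) a[fast]=8≠0 swap→a[0]=8 → slow++,fast++
(s=1,f=1) a[fast]=8≠0 swap→a[1]=8 → slow++,fast++
(s=2,f=2) a[fast]=0 → fast++
(s=2,f=3) a[fast]=0 → fast++
(s=2,f=4) a[fast]=2≠0 swap→a[2]=2 → slow++,fast++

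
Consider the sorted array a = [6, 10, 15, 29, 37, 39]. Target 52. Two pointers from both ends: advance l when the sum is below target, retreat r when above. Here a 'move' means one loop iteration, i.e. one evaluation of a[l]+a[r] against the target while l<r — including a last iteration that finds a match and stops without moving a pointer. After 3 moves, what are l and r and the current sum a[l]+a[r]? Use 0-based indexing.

l=2, r=4, sum=52

[0,5] 6+39=45 <52 → l++
[1,5] 10+39=49 <52 → l++
[2,5] 15+39=54 >52 → r--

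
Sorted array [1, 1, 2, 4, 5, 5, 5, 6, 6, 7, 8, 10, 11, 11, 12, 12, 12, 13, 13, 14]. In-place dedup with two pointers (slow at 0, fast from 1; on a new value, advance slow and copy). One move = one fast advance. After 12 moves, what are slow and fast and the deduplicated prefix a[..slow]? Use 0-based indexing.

slow=8, fast=13, prefix=[1, 2, 4, 5, 6, 7, 8, 10, 11]

(s=0,f=1) a[fast]=1=a[slow] dup → fast++
(s=0,f=2) a[fast]=2≠a[slow]=1 write a[1]=2 → slow++,fast++
(s=1,f=3) a[fast]=4≠a[slow]=2 write a[2]=4 → slow++,fast++
(s=2,f=4) a[fast]=5≠a[slow]=4 write a[3]=5 → slow++,fast++
(s=3,f=5) a[fast]=5=a[slow] dup → fast++
(s=3,f=6) a[fast]=5=a[slow] dup → fast++
(s=3,f=7) a[fast]=6≠a[slow]=5 write a[4]=6 → slow++,fast++
(s=4,f=8) a[fast]=6=a[slow] dup → fast++
(s=4,f=9) a[fast]=7≠a[slow]=6 write a[5]=7 → slow++,fast++
(s=5,f=10) a[fast]=8≠a[slow]=7 write a[6]=8 → slow++,fast++
(s=6,f=11) a[fast]=10≠a[slow]=8 write a[7]=10 → slow++,fast++
(s=7,f=12) a[fast]=11≠a[slow]=10 write a[8]=11 → slow++,fast++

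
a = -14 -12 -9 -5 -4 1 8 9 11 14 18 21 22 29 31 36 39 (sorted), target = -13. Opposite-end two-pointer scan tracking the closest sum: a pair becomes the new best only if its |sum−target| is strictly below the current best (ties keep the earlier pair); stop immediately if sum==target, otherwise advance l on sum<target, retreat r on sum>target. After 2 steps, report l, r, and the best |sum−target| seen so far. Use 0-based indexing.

l=0, r=14, best |Δ|=35

[0,16] -14+39=25 d=38 * → r--
[0,15] -14+36=22 d=35 * → r--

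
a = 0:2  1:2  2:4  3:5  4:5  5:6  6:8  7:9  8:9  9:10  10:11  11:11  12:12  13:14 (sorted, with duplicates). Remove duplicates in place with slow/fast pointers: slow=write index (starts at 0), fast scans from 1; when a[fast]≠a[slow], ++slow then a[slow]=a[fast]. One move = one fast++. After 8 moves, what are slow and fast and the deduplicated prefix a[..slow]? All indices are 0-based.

slow=5, fast=9, prefix=[2, 4, 5, 6, 8, 9]

(s=0,f=1) a[fast]=2=a[slow] dup → fast++
(s=0,f=2) a[fast]=4≠a[slow]=2 write a[1]=4 → slow++,fast++
(s=1,f=3) a[fast]=5≠a[slow]=4 write a[2]=5 → slow++,fast++
(s=2,f=4) a[fast]=5=a[slow] dup → fast++
(s=2,f=5) a[fast]=6≠a[slow]=5 write a[3]=6 → slow++,fast++
(s=3,f=6) a[fast]=8≠a[slow]=6 write a[4]=8 → slow++,fast++
(s=4,f=7) a[fast]=9≠a[slow]=8 write a[5]=9 → slow++,fast++
(s=5,f=8) a[fast]=9=a[slow] dup → fast++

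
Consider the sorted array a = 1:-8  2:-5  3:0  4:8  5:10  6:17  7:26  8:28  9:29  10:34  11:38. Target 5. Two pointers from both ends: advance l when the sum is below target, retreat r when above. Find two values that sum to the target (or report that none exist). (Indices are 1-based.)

(-5, 10)

l=1 r=11: -8+38=30 >5, r--
l=1 r=10: -8+34=26 >5, r--
l=1 r=9: -8+29=21 >5, r--
l=1 r=8: -8+28=20 >5, r--
l=1 r=7: -8+26=18 >5, r--
l=1 r=6: -8+17=9 >5, r--
l=1 r=5: -8+10=2 <5, l++
l=2 r=5: -5+10=5, found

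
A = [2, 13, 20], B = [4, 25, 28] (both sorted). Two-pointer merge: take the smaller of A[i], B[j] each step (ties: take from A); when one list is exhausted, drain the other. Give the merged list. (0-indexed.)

[2, 4, 13, 20, 25, 28]

[i=0,j=0] A[i]=2<=B[j]=4 take 2 → i++
[i=1,j=0] A[i]=13>B[j]=4 take 4 → j++
[i=1,j=1] A[i]=13<=B[j]=25 take 13 → i++
[i=2,j=1] A[i]=20<=B[j]=25 take 20 → i++
[i=3,j=1] A done, take B[j]=25 → j++
[i=3,j=2] A done, take B[j]=28 → j++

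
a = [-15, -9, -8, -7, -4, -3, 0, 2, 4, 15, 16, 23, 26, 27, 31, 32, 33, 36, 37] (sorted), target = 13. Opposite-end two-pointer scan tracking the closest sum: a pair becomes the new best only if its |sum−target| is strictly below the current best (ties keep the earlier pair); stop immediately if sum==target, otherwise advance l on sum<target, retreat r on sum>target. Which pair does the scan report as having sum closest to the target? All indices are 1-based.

pair (-3, 16) with sum 13 (|Δ|=0)

[1,19] -15+37=22 d=9 * → r--
[1,18] -15+36=21 d=8 * → r--
[1,17] -15+33=18 d=5 * → r--
[1,16] -15+32=17 d=4 * → r--
[1,15] -15+31=16 d=3 * → r--
[1,14] -15+27=12 d=1 * → l++
[2,14] -9+27=18 d=5 → r--
[2,13] -9+26=17 d=4 → r--
[2,12] -9+23=14 d=1 → r--
[2,11] -9+16=7 d=6 → l++
[3,11] -8+16=8 d=5 → l++
[4,11] -7+16=9 d=4 → l++
[5,11] -4+16=12 d=1 → l++
[6,11] -3+16=13 d=0 * → stop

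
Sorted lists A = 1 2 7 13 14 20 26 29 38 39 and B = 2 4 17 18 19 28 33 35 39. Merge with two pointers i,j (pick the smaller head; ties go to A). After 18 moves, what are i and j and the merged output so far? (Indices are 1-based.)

i=1 j=1: A[i]=1<=B[j]=2 take 1, i++
i=2 j=1: A[i]=2<=B[j]=2 take 2, i++
i=3 j=1: A[i]=7>B[j]=2 take 2, j++
i=3 j=2: A[i]=7>B[j]=4 take 4, j++
i=3 j=3: A[i]=7<=B[j]=17 take 7, i++
i=4 j=3: A[i]=13<=B[j]=17 take 13, i++
i=5 j=3: A[i]=14<=B[j]=17 take 14, i++
i=6 j=3: A[i]=20>B[j]=17 take 17, j++
i=6 j=4: A[i]=20>B[j]=18 take 18, j++
i=6 j=5: A[i]=20>B[j]=19 take 19, j++
i=6 j=6: A[i]=20<=B[j]=28 take 20, i++
i=7 j=6: A[i]=26<=B[j]=28 take 26, i++
i=8 j=6: A[i]=29>B[j]=28 take 28, j++
i=8 j=7: A[i]=29<=B[j]=33 take 29, i++
i=9 j=7: A[i]=38>B[j]=33 take 33, j++
i=9 j=8: A[i]=38>B[j]=35 take 35, j++
i=9 j=9: A[i]=38<=B[j]=39 take 38, i++
i=10 j=9: A[i]=39<=B[j]=39 take 39, i++

i=11, j=9, merged so far=[1, 2, 2, 4, 7, 13, 14, 17, 18, 19, 20, 26, 28, 29, 33, 35, 38, 39]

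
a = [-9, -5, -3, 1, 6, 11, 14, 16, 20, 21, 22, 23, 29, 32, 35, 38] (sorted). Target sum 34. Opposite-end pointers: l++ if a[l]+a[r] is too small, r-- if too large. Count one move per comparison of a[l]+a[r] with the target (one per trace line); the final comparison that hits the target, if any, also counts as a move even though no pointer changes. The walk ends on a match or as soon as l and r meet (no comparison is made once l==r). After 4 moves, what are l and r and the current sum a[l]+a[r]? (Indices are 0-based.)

l=3, r=14, sum=36

[0,15] -9+38=29 <34 → l++
[1,15] -5+38=33 <34 → l++
[2,15] -3+38=35 >34 → r--
[2,14] -3+35=32 <34 → l++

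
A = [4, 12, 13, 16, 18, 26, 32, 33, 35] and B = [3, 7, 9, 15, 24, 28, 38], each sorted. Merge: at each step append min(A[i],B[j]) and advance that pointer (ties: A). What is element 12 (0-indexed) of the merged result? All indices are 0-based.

[i=0,j=0] A[i]=4>B[j]=3 take 3 → j++
[i=0,j=1] A[i]=4<=B[j]=7 take 4 → i++
[i=1,j=1] A[i]=12>B[j]=7 take 7 → j++
[i=1,j=2] A[i]=12>B[j]=9 take 9 → j++
[i=1,j=3] A[i]=12<=B[j]=15 take 12 → i++
[i=2,j=3] A[i]=13<=B[j]=15 take 13 → i++
[i=3,j=3] A[i]=16>B[j]=15 take 15 → j++
[i=3,j=4] A[i]=16<=B[j]=24 take 16 → i++
[i=4,j=4] A[i]=18<=B[j]=24 take 18 → i++
[i=5,j=4] A[i]=26>B[j]=24 take 24 → j++
[i=5,j=5] A[i]=26<=B[j]=28 take 26 → i++
[i=6,j=5] A[i]=32>B[j]=28 take 28 → j++
[i=6,j=6] A[i]=32<=B[j]=38 take 32 → i++
[i=7,j=6] A[i]=33<=B[j]=38 take 33 → i++
[i=8,j=6] A[i]=35<=B[j]=38 take 35 → i++
[i=9,j=6] A done, take B[j]=38 → j++

merged[12] = 32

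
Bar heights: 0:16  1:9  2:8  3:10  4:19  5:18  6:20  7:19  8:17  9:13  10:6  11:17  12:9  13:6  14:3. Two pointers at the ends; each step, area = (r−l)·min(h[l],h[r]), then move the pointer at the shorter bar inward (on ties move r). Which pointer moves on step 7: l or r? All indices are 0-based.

[0,14] min(16,3)*14=42 best=42 * → r--
[0,13] min(16,6)*13=78 best=78 * → r--
[0,12] min(16,9)*12=108 best=108 * → r--
[0,11] min(16,17)*11=176 best=176 * → l++
[1,11] min(9,17)*10=90 best=176 → l++
[2,11] min(8,17)*9=72 best=176 → l++
[3,11] min(10,17)*8=80 best=176 → l++

l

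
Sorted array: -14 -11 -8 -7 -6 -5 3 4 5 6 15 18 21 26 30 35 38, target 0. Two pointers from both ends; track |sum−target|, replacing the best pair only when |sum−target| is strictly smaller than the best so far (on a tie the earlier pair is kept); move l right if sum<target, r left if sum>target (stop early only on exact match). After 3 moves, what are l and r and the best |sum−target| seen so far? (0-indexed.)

[0,16] -14+38=24 d=24 * → r--
[0,15] -14+35=21 d=21 * → r--
[0,14] -14+30=16 d=16 * → r--

l=0, r=13, best |Δ|=16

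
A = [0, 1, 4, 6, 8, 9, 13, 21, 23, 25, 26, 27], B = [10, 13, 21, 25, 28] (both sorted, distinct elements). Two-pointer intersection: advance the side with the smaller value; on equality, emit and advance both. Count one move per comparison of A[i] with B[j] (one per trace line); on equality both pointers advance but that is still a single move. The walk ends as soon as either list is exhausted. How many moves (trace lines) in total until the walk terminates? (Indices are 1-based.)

13 moves

[i=1,j=1] 0<10 → i++
[i=2,j=1] 1<10 → i++
[i=3,j=1] 4<10 → i++
[i=4,j=1] 6<10 → i++
[i=5,j=1] 8<10 → i++
[i=6,j=1] 9<10 → i++
[i=7,j=1] 13>10 → j++
[i=7,j=2] 13==13 emit → i++,j++
[i=8,j=3] 21==21 emit → i++,j++
[i=9,j=4] 23<25 → i++
[i=10,j=4] 25==25 emit → i++,j++
[i=11,j=5] 26<28 → i++
[i=12,j=5] 27<28 → i++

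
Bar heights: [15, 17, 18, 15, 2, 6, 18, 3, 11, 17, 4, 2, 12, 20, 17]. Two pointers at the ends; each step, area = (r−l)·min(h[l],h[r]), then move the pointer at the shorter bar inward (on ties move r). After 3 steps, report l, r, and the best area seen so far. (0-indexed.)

l=2, r=13, best area=221

l=0 r=14: min(15,17)*14=210 best=210 *, l++
l=1 r=14: min(17,17)*13=221 best=221 *, r--
l=1 r=13: min(17,20)*12=204 best=221, l++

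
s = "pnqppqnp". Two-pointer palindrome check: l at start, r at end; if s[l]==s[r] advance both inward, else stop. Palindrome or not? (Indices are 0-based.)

palindrome

[0,7] 'p'=='p' → l++,r--
[1,6] 'n'=='n' → l++,r--
[2,5] 'q'=='q' → l++,r--
[3,4] 'p'=='p' → l++,r--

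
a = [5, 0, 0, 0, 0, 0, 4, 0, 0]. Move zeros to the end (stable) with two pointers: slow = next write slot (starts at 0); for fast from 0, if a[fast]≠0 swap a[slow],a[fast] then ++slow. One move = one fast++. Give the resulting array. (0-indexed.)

[5, 4, 0, 0, 0, 0, 0, 0, 0]

slow=0 fast=0: a[fast]=5≠0 swap→a[0]=5, slow++,fast++
slow=1 fast=1: a[fast]=0, fast++
slow=1 fast=2: a[fast]=0, fast++
slow=1 fast=3: a[fast]=0, fast++
slow=1 fast=4: a[fast]=0, fast++
slow=1 fast=5: a[fast]=0, fast++
slow=1 fast=6: a[fast]=4≠0 swap→a[1]=4, slow++,fast++
slow=2 fast=7: a[fast]=0, fast++
slow=2 fast=8: a[fast]=0, fast++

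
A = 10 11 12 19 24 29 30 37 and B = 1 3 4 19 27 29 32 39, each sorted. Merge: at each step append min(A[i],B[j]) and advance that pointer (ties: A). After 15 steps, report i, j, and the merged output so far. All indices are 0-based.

i=8, j=7, merged so far=[1, 3, 4, 10, 11, 12, 19, 19, 24, 27, 29, 29, 30, 32, 37]

[i=0,j=0] A[i]=10>B[j]=1 take 1 → j++
[i=0,j=1] A[i]=10>B[j]=3 take 3 → j++
[i=0,j=2] A[i]=10>B[j]=4 take 4 → j++
[i=0,j=3] A[i]=10<=B[j]=19 take 10 → i++
[i=1,j=3] A[i]=11<=B[j]=19 take 11 → i++
[i=2,j=3] A[i]=12<=B[j]=19 take 12 → i++
[i=3,j=3] A[i]=19<=B[j]=19 take 19 → i++
[i=4,j=3] A[i]=24>B[j]=19 take 19 → j++
[i=4,j=4] A[i]=24<=B[j]=27 take 24 → i++
[i=5,j=4] A[i]=29>B[j]=27 take 27 → j++
[i=5,j=5] A[i]=29<=B[j]=29 take 29 → i++
[i=6,j=5] A[i]=30>B[j]=29 take 29 → j++
[i=6,j=6] A[i]=30<=B[j]=32 take 30 → i++
[i=7,j=6] A[i]=37>B[j]=32 take 32 → j++
[i=7,j=7] A[i]=37<=B[j]=39 take 37 → i++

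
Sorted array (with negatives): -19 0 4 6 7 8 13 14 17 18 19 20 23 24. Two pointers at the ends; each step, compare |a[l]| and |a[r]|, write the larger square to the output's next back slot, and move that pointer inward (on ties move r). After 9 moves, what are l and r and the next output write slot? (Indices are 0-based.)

l=1, r=5, next write slot=4

[0,13] |-19|<=|24| out[13]=576 → r--
[0,12] |-19|<=|23| out[12]=529 → r--
[0,11] |-19|<=|20| out[11]=400 → r--
[0,10] |-19|<=|19| out[10]=361 → r--
[0,9] |-19|>|18| out[9]=361 → l++
[1,9] |0|<=|18| out[8]=324 → r--
[1,8] |0|<=|17| out[7]=289 → r--
[1,7] |0|<=|14| out[6]=196 → r--
[1,6] |0|<=|13| out[5]=169 → r--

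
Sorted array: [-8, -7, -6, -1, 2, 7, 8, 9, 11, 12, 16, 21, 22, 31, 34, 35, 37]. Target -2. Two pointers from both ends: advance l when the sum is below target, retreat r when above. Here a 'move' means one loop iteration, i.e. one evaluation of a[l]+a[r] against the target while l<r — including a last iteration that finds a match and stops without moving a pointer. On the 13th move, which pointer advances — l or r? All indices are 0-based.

l

l=0 r=16: -8+37=29 >-2, r--
l=0 r=15: -8+35=27 >-2, r--
l=0 r=14: -8+34=26 >-2, r--
l=0 r=13: -8+31=23 >-2, r--
l=0 r=12: -8+22=14 >-2, r--
l=0 r=11: -8+21=13 >-2, r--
l=0 r=10: -8+16=8 >-2, r--
l=0 r=9: -8+12=4 >-2, r--
l=0 r=8: -8+11=3 >-2, r--
l=0 r=7: -8+9=1 >-2, r--
l=0 r=6: -8+8=0 >-2, r--
l=0 r=5: -8+7=-1 >-2, r--
l=0 r=4: -8+2=-6 <-2, l++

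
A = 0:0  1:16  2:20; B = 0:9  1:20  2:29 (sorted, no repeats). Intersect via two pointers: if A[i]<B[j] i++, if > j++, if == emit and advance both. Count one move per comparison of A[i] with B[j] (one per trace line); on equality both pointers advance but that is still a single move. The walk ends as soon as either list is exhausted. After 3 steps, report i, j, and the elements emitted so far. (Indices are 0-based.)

i=2, j=1, emitted=[]

[i=0,j=0] 0<9 → i++
[i=1,j=0] 16>9 → j++
[i=1,j=1] 16<20 → i++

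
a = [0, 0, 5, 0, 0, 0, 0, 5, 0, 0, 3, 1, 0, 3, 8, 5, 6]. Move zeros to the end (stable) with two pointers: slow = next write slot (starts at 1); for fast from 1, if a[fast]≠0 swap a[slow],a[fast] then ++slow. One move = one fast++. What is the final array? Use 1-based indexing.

[5, 5, 3, 1, 3, 8, 5, 6, 0, 0, 0, 0, 0, 0, 0, 0, 0]

slow=1 fast=1: a[fast]=0, fast++
slow=1 fast=2: a[fast]=0, fast++
slow=1 fast=3: a[fast]=5≠0 swap→a[1]=5, slow++,fast++
slow=2 fast=4: a[fast]=0, fast++
slow=2 fast=5: a[fast]=0, fast++
slow=2 fast=6: a[fast]=0, fast++
slow=2 fast=7: a[fast]=0, fast++
slow=2 fast=8: a[fast]=5≠0 swap→a[2]=5, slow++,fast++
slow=3 fast=9: a[fast]=0, fast++
slow=3 fast=10: a[fast]=0, fast++
slow=3 fast=11: a[fast]=3≠0 swap→a[3]=3, slow++,fast++
slow=4 fast=12: a[fast]=1≠0 swap→a[4]=1, slow++,fast++
slow=5 fast=13: a[fast]=0, fast++
slow=5 fast=14: a[fast]=3≠0 swap→a[5]=3, slow++,fast++
slow=6 fast=15: a[fast]=8≠0 swap→a[6]=8, slow++,fast++
slow=7 fast=16: a[fast]=5≠0 swap→a[7]=5, slow++,fast++
slow=8 fast=17: a[fast]=6≠0 swap→a[8]=6, slow++,fast++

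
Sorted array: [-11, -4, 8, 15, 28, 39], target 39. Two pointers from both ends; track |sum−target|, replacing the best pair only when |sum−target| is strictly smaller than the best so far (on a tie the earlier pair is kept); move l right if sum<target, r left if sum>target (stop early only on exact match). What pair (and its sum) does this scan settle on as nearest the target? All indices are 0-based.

pair (8, 28) with sum 36 (|Δ|=3)

[0,5] -11+39=28 d=11 * → l++
[1,5] -4+39=35 d=4 * → l++
[2,5] 8+39=47 d=8 → r--
[2,4] 8+28=36 d=3 * → l++
[3,4] 15+28=43 d=4 → r--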